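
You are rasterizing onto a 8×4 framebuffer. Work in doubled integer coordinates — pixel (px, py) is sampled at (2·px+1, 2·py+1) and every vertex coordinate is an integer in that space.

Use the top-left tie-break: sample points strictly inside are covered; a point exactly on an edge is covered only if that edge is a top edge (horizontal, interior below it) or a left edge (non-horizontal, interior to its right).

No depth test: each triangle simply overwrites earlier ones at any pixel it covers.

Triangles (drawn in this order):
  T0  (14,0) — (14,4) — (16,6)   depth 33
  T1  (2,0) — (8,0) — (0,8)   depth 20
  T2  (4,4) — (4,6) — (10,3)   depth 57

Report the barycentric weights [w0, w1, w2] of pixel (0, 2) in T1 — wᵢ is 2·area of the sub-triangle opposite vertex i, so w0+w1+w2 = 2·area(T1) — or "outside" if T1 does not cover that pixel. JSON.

T0:
  2·area = 8  (B↔C swapped to make it positive)
  edge (14, 0)→(16, 6): d=(2,6) right/bottom  bias=-1
  edge (16, 6)→(14, 4): d=(-2,-2) top-left  bias=+0
  edge (14, 4)→(14, 0): d=(0,-4) top-left  bias=+0
    (5,0)@(11, 1): e=[20,0,-12] → .  [on edge]
    (6,1)@(13, 3): e=[12,0,-4] → .  [on edge]
    (7,1)@(15, 3): e=[0,4,4] → .  [on edge]
    (7,2)@(15, 5): e=[4,0,4] → X  [on edge]
    (7,3)@(15, 7): e=[8,-4,4] → .
  covered (1 px):
    . . . . . . . .
    . . . . . . . .
    . . . . . . . X
    . . . . . . . .
T1:
  2·area = 48
  edge (2, 0)→(8, 0): d=(6,0) top-left  bias=+0
  edge (8, 0)→(0, 8): d=(-8,8) right/bottom  bias=-1
  edge (0, 8)→(2, 0): d=(2,-8) top-left  bias=+0
    (1,0)@(3, 1): e=[6,32,10] → X
    (2,0)@(5, 1): e=[6,16,26] → X
    (3,0)@(7, 1): e=[6,0,42] → .  [on edge]
    (1,1)@(3, 3): e=[18,16,14] → X
    (2,1)@(5, 3): e=[18,0,30] → .  [on edge]
    (0,2)@(1, 5): e=[30,16,2] → X
    (1,2)@(3, 5): e=[30,0,18] → .  [on edge]
    (0,3)@(1, 7): e=[42,0,6] → .  [on edge]
  covered (4 px):
    . X X . . . . .
    . X . . . . . .
    X . . . . . . .
    . . . . . . . .
T2:
  2·area = 12  (B↔C swapped to make it positive)
  edge (4, 4)→(10, 3): d=(6,-1) top-left  bias=+0
  edge (10, 3)→(4, 6): d=(-6,3) right/bottom  bias=-1
  edge (4, 6)→(4, 4): d=(0,-2) top-left  bias=+0
    (2,2)@(5, 5): e=[7,3,2] → X
    (3,2)@(7, 5): e=[9,-3,6] → .
    (2,3)@(5, 7): e=[19,-9,2] → .
  covered (1 px):
    . . . . . . . .
    . . . . . . . .
    . . X . . . . .
    . . . . . . . .

Answer: [16,2,30]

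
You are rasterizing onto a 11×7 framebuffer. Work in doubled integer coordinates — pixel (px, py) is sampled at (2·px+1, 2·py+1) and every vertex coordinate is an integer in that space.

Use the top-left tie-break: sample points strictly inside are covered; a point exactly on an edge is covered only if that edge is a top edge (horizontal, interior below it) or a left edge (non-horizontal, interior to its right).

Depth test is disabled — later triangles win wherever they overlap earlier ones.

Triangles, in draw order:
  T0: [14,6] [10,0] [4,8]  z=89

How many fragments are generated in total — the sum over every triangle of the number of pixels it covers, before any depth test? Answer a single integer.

T0:
  2·area = 68  (B↔C swapped to make it positive)
  edge (14, 6)→(4, 8): d=(-10,2) right/bottom  bias=-1
  edge (4, 8)→(10, 0): d=(6,-8) top-left  bias=+0
  edge (10, 0)→(14, 6): d=(4,6) right/bottom  bias=-1
    (4,1)@(9, 3): e=[40,10,18] → █
    (5,1)@(11, 3): e=[36,26,6] → █
    (6,1)@(13, 3): e=[32,42,-6] → ·
    (3,2)@(7, 5): e=[24,6,38] → █
    (6,2)@(13, 5): e=[12,54,2] → █
    (7,2)@(15, 5): e=[8,70,-10] → ·
    (9,2)@(19, 5): e=[0,102,-34] → ·  [on edge]
    (2,3)@(5, 7): e=[8,2,58] → █
    (4,3)@(9, 7): e=[0,34,34] → ·  [on edge]
    (5,3)@(11, 7): e=[-4,50,22] → ·
    (6,3)@(13, 7): e=[-8,66,10] → ·
    (2,4)@(5, 9): e=[-12,14,66] → ·
  covered (8 px):
    · · · · · · · · · · ·
    · · · · █ █ · · · · ·
    · · · █ █ █ █ · · · ·
    · · █ █ · · · · · · ·
    · · · · · · · · · · ·
    · · · · · · · · · · ·
    · · · · · · · · · · ·

Answer: 8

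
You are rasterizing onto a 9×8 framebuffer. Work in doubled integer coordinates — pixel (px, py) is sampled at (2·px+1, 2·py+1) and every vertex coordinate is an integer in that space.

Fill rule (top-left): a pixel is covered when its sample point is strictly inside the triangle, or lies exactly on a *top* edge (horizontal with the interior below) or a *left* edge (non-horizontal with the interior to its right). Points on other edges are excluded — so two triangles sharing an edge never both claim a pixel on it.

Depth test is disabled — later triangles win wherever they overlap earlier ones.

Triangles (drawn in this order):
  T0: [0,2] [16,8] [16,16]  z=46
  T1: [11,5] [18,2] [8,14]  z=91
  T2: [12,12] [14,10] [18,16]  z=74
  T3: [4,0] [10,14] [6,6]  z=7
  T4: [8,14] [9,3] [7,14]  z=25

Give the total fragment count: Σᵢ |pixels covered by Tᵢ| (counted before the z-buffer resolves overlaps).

T0:
  2·area = 128
  edge (0, 2)→(16, 8): d=(16,6) right/bottom  bias=-1
  edge (16, 8)→(16, 16): d=(0,8) right/bottom  bias=-1
  edge (16, 16)→(0, 2): d=(-16,-14) top-left  bias=+0
    (2,2)@(5, 5): e=[18,88,22] → #
    (3,2)@(7, 5): e=[6,72,50] → #
    (4,2)@(9, 5): e=[-6,56,78] → ·
    (2,3)@(5, 7): e=[50,88,-10] → ·
    (3,3)@(7, 7): e=[38,72,18] → #
    (4,3)@(9, 7): e=[26,56,46] → #
    (5,3)@(11, 7): e=[14,40,74] → #
    (6,3)@(13, 7): e=[2,24,102] → #
    (7,3)@(15, 7): e=[-10,8,130] → ·
    (3,4)@(7, 9): e=[70,72,-14] → ·
    (4,4)@(9, 9): e=[58,56,14] → #
    (7,4)@(15, 9): e=[22,8,98] → #
  covered (16 px):
    · · · · · · · · ·
    · · · · · · · · ·
    · · # # · · · · ·
    · · · # # # # · ·
    · · · · # # # # ·
    · · · · · # # # ·
    · · · · · · # # ·
    · · · · · · · # ·
T1:
  2·area = 54
  edge (11, 5)→(18, 2): d=(7,-3) top-left  bias=+0
  edge (18, 2)→(8, 14): d=(-10,12) right/bottom  bias=-1
  edge (8, 14)→(11, 5): d=(3,-9) top-left  bias=+0
    (8,1)@(17, 3): e=[4,2,48] → #
    (5,2)@(11, 5): e=[0,54,0] → #  [on edge]
    (6,2)@(13, 5): e=[6,30,18] → #
    (7,2)@(15, 5): e=[12,6,36] → #
    (8,2)@(17, 5): e=[18,-18,54] → ·
    (5,3)@(11, 7): e=[14,34,6] → #
    (7,3)@(15, 7): e=[26,-14,42] → ·
    (5,4)@(11, 9): e=[28,14,12] → #
    (6,4)@(13, 9): e=[34,-10,30] → ·
    (4,5)@(9, 11): e=[36,18,0] → #  [on edge]
    (5,5)@(11, 11): e=[42,-6,18] → ·
    (4,6)@(9, 13): e=[50,-2,6] → ·
  covered (8 px):
    · · · · · · · · ·
    · · · · · · · · #
    · · · · · # # # ·
    · · · · · # # · ·
    · · · · · # · · ·
    · · · · # · · · ·
    · · · · · · · · ·
    · · · · · · · · ·
T2:
  2·area = 20
  edge (12, 12)→(14, 10): d=(2,-2) top-left  bias=+0
  edge (14, 10)→(18, 16): d=(4,6) right/bottom  bias=-1
  edge (18, 16)→(12, 12): d=(-6,-4) top-left  bias=+0
    (8,3)@(17, 7): e=[0,-30,50] → ·  [on edge]
    (7,4)@(15, 9): e=[0,-10,30] → ·  [on edge]
    (6,5)@(13, 11): e=[0,10,10] → #  [on edge]
    (7,5)@(15, 11): e=[4,-2,18] → ·
    (5,6)@(11, 13): e=[0,30,-10] → ·  [on edge]
    (6,6)@(13, 13): e=[4,18,-2] → ·
    (7,6)@(15, 13): e=[8,6,6] → #
    (8,6)@(17, 13): e=[12,-6,14] → ·
    (4,7)@(9, 15): e=[0,50,-30] → ·  [on edge]
    (7,7)@(15, 15): e=[12,14,-6] → ·
    (8,7)@(17, 15): e=[16,2,2] → #
  covered (3 px):
    · · · · · · · · ·
    · · · · · · · · ·
    · · · · · · · · ·
    · · · · · · · · ·
    · · · · · · · · ·
    · · · · · · # · ·
    · · · · · · · # ·
    · · · · · · · · #
T3:
  2·area = 8
  edge (4, 0)→(10, 14): d=(6,14) right/bottom  bias=-1
  edge (10, 14)→(6, 6): d=(-4,-8) top-left  bias=+0
  edge (6, 6)→(4, 0): d=(-2,-6) top-left  bias=+0
    (2,1)@(5, 3): e=[4,4,0] → #  [on edge]
    (3,1)@(7, 3): e=[-24,20,12] → ·
    (2,2)@(5, 5): e=[16,-4,-4] → ·
    (3,3)@(7, 7): e=[0,4,4] → ·  [on edge]
    (3,4)@(7, 9): e=[12,-4,0] → ·  [on edge]
    (4,7)@(9, 15): e=[20,-12,0] → ·  [on edge]
  covered (1 px):
    · · · · · · · · ·
    · · # · · · · · ·
    · · · · · · · · ·
    · · · · · · · · ·
    · · · · · · · · ·
    · · · · · · · · ·
    · · · · · · · · ·
    · · · · · · · · ·
T4:
  2·area = 11  (B↔C swapped to make it positive)
  edge (8, 14)→(7, 14): d=(-1,0) right/bottom  bias=-1
  edge (7, 14)→(9, 3): d=(2,-11) top-left  bias=+0
  edge (9, 3)→(8, 14): d=(-1,11) right/bottom  bias=-1
    (4,1)@(9, 3): e=[11,0,0] → ·  [on edge]
  covered (0 px):
    · · · · · · · · ·
    · · · · · · · · ·
    · · · · · · · · ·
    · · · · · · · · ·
    · · · · · · · · ·
    · · · · · · · · ·
    · · · · · · · · ·
    · · · · · · · · ·

Final: 28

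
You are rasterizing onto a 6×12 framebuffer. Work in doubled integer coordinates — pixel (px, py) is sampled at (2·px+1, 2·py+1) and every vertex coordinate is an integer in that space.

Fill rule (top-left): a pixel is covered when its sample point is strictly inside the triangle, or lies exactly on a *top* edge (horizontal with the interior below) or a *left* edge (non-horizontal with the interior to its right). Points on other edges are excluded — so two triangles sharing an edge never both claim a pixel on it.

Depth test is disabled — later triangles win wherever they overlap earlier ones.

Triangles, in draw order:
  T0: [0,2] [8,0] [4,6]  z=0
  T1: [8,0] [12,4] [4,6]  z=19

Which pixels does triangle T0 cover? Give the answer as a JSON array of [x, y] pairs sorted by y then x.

T0:
  2·area = 40
  edge (0, 2)→(8, 0): d=(8,-2) top-left  bias=+0
  edge (8, 0)→(4, 6): d=(-4,6) right/bottom  bias=-1
  edge (4, 6)→(0, 2): d=(-4,-4) top-left  bias=+0
    (2,0)@(5, 1): e=[2,14,24] → █
    (3,0)@(7, 1): e=[6,2,32] → █
    (4,0)@(9, 1): e=[10,-10,40] → ·
    (0,1)@(1, 3): e=[10,30,0] → █  [on edge]
    (1,1)@(3, 3): e=[14,18,8] → █
    (3,1)@(7, 3): e=[22,-6,24] → ·
    (0,2)@(1, 5): e=[26,22,-8] → ·
    (1,2)@(3, 5): e=[30,10,0] → █  [on edge]
    (2,2)@(5, 5): e=[34,-2,8] → ·
    (1,3)@(3, 7): e=[46,2,-8] → ·
    (2,3)@(5, 7): e=[50,-10,0] → ·  [on edge]
    (3,4)@(7, 9): e=[70,-30,0] → ·  [on edge]
    (4,5)@(9, 11): e=[90,-50,0] → ·  [on edge]
    (5,6)@(11, 13): e=[110,-70,0] → ·  [on edge]
  covered (6 px):
    · · █ █ · ·
    █ █ █ · · ·
    · █ · · · ·
    · · · · · ·
    · · · · · ·
    · · · · · ·
    · · · · · ·
    · · · · · ·
    · · · · · ·
    · · · · · ·
    · · · · · ·
    · · · · · ·
T1:
  2·area = 40
  edge (8, 0)→(12, 4): d=(4,4) right/bottom  bias=-1
  edge (12, 4)→(4, 6): d=(-8,2) right/bottom  bias=-1
  edge (4, 6)→(8, 0): d=(4,-6) top-left  bias=+0
    (4,0)@(9, 1): e=[0,30,10] → ·  [on edge]
    (3,1)@(7, 3): e=[16,18,6] → █
    (4,1)@(9, 3): e=[8,14,18] → █
    (5,1)@(11, 3): e=[0,10,30] → ·  [on edge]
    (2,2)@(5, 5): e=[32,6,2] → █
    (4,2)@(9, 5): e=[16,-2,26] → ·
    (2,3)@(5, 7): e=[40,-10,10] → ·
    (3,3)@(7, 7): e=[32,-14,22] → ·
  covered (4 px):
    · · · · · ·
    · · · █ █ ·
    · · █ █ · ·
    · · · · · ·
    · · · · · ·
    · · · · · ·
    · · · · · ·
    · · · · · ·
    · · · · · ·
    · · · · · ·
    · · · · · ·
    · · · · · ·

Final: [[2,0],[3,0],[0,1],[1,1],[2,1],[1,2]]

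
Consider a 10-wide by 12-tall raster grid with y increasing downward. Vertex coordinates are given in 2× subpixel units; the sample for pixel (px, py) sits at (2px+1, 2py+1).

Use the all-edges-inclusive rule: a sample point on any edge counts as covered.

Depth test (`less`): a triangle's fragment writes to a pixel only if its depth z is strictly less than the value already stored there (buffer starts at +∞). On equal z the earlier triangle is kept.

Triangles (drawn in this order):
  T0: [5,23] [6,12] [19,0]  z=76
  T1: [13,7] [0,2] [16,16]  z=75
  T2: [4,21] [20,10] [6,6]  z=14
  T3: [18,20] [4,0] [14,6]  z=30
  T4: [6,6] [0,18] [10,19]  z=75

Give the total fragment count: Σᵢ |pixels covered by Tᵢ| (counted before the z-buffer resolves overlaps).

T0:
  2·area = 131
  edge (5, 23)→(6, 12): d=(1,-11) inclusive
  edge (6, 12)→(19, 0): d=(13,-12) inclusive
  edge (19, 0)→(5, 23): d=(-14,23) inclusive
    (3,0)@(7, 1): e=[0,-131,262] → ·  [on edge]
    (8,1)@(17, 3): e=[112,15,4] → █
    (9,1)@(19, 3): e=[134,39,-42] → ·
    (7,2)@(15, 5): e=[92,17,22] → █
    (8,2)@(17, 5): e=[114,41,-24] → ·
    (6,3)@(13, 7): e=[72,19,40] → █
    (7,3)@(15, 7): e=[94,43,-6] → ·
    (5,4)@(11, 9): e=[52,21,58] → █
    (7,4)@(15, 9): e=[96,69,-34] → ·
    (4,5)@(9, 11): e=[32,23,76] → █
    (6,5)@(13, 11): e=[76,71,-16] → ·
    (3,6)@(7, 13): e=[12,25,94] → █
    (2,11)@(5, 23): e=[0,131,0] → █  [on edge]
  covered (15 px):
    · · · · · · · · · ·
    · · · · · · · · █ ·
    · · · · · · · █ · ·
    · · · · · · █ · · ·
    · · · · · █ █ · · ·
    · · · · █ █ · · · ·
    · · · █ █ █ · · · ·
    · · · █ █ · · · · ·
    · · · █ · · · · · ·
    · · · █ · · · · · ·
    · · · · · · · · · ·
    · · █ · · · · · · ·
T1:
  2·area = 102  (B↔C swapped to make it positive)
  edge (13, 7)→(16, 16): d=(3,9) inclusive
  edge (16, 16)→(0, 2): d=(-16,-14) inclusive
  edge (0, 2)→(13, 7): d=(13,5) inclusive
    (5,0)@(11, 1): e=[0,170,-68] → ·  [on edge]
    (2,2)@(5, 5): e=[66,22,14] → █
    (3,2)@(7, 5): e=[48,50,4] → █
    (4,2)@(9, 5): e=[30,78,-6] → ·
    (2,3)@(5, 7): e=[72,-10,40] → ·
    (3,3)@(7, 7): e=[54,18,30] → █
    (4,3)@(9, 7): e=[36,46,20] → █
    (5,3)@(11, 7): e=[18,74,10] → █
    (6,3)@(13, 7): e=[0,102,0] → █  [on edge]
    (7,3)@(15, 7): e=[-18,130,-10] → ·
    (3,4)@(7, 9): e=[60,-14,56] → ·
    (4,4)@(9, 9): e=[42,14,46] → █
    (7,6)@(15, 13): e=[0,34,68] → █  [on edge]
    (8,9)@(17, 19): e=[0,-34,136] → ·  [on edge]
  covered (14 px):
    · · · · · · · · · ·
    · · · · · · · · · ·
    · · █ █ · · · · · ·
    · · · █ █ █ █ · · ·
    · · · · █ █ █ · · ·
    · · · · · █ █ · · ·
    · · · · · · █ █ · ·
    · · · · · · · █ · ·
    · · · · · · · · · ·
    · · · · · · · · · ·
    · · · · · · · · · ·
    · · · · · · · · · ·
T2:
  2·area = 218  (B↔C swapped to make it positive)
  edge (4, 21)→(6, 6): d=(2,-15) inclusive
  edge (6, 6)→(20, 10): d=(14,4) inclusive
  edge (20, 10)→(4, 21): d=(-16,11) inclusive
    (3,3)@(7, 7): e=[17,10,191] → █
    (4,3)@(9, 7): e=[47,2,169] → █
    (5,3)@(11, 7): e=[77,-6,147] → ·
    (3,4)@(7, 9): e=[21,38,159] → █
    (5,4)@(11, 9): e=[81,22,115] → █
    (6,4)@(13, 9): e=[111,14,93] → █
    (7,4)@(15, 9): e=[141,6,71] → █
    (8,4)@(17, 9): e=[171,-2,49] → ·
    (3,5)@(7, 11): e=[25,66,127] → █
    (8,5)@(17, 11): e=[175,26,17] → █
    (9,5)@(19, 11): e=[205,18,-5] → ·
    (3,6)@(7, 13): e=[29,94,95] → █
  covered (26 px):
    · · · · · · · · · ·
    · · · · · · · · · ·
    · · · · · · · · · ·
    · · · █ █ · · · · ·
    · · · █ █ █ █ █ · ·
    · · · █ █ █ █ █ █ ·
    · · · █ █ █ █ █ · ·
    · · █ █ █ █ · · · ·
    · · █ █ █ · · · · ·
    · · █ · · · · · · ·
    · · · · · · · · · ·
    · · · · · · · · · ·
T3:
  2·area = 116
  edge (18, 20)→(4, 0): d=(-14,-20) inclusive
  edge (4, 0)→(14, 6): d=(10,6) inclusive
  edge (14, 6)→(18, 20): d=(4,14) inclusive
    (2,0)@(5, 1): e=[6,4,106] → █
    (3,0)@(7, 1): e=[46,-8,78] → ·
    (2,1)@(5, 3): e=[-22,24,114] → ·
    (3,1)@(7, 3): e=[18,12,86] → █
    (4,1)@(9, 3): e=[58,0,58] → █  [on edge]
    (5,1)@(11, 3): e=[98,-12,30] → ·
    (3,2)@(7, 5): e=[-10,32,94] → ·
    (4,2)@(9, 5): e=[30,20,66] → █
    (5,2)@(11, 5): e=[70,8,38] → █
    (6,2)@(13, 5): e=[110,-4,10] → ·
    (4,3)@(9, 7): e=[2,40,74] → █
    (6,3)@(13, 7): e=[82,16,18] → █
    (9,4)@(19, 9): e=[174,0,-58] → ·  [on edge]
  covered (15 px):
    · · █ · · · · · · ·
    · · · █ █ · · · · ·
    · · · · █ █ · · · ·
    · · · · █ █ █ · · ·
    · · · · · █ █ · · ·
    · · · · · · █ █ · ·
    · · · · · · · █ · ·
    · · · · · · · █ · ·
    · · · · · · · · █ ·
    · · · · · · · · · ·
    · · · · · · · · · ·
    · · · · · · · · · ·
T4:
  2·area = 126  (B↔C swapped to make it positive)
  edge (6, 6)→(10, 19): d=(4,13) inclusive
  edge (10, 19)→(0, 18): d=(-10,-1) inclusive
  edge (0, 18)→(6, 6): d=(6,-12) inclusive
    (2,4)@(5, 9): e=[25,95,6] → █
    (3,4)@(7, 9): e=[-1,97,30] → ·
    (2,5)@(5, 11): e=[33,75,18] → █
    (3,5)@(7, 11): e=[7,77,42] → █
    (4,5)@(9, 11): e=[-19,79,66] → ·
    (1,6)@(3, 13): e=[67,53,6] → █
    (4,6)@(9, 13): e=[-11,59,78] → ·
    (1,7)@(3, 15): e=[75,33,18] → █
    (4,7)@(9, 15): e=[-3,39,90] → ·
    (0,8)@(1, 17): e=[109,11,6] → █
    (4,8)@(9, 17): e=[5,19,102] → █
    (5,8)@(11, 17): e=[-21,21,126] → ·
  covered (14 px):
    · · · · · · · · · ·
    · · · · · · · · · ·
    · · · · · · · · · ·
    · · · · · · · · · ·
    · · █ · · · · · · ·
    · · █ █ · · · · · ·
    · █ █ █ · · · · · ·
    · █ █ █ · · · · · ·
    █ █ █ █ █ · · · · ·
    · · · · · · · · · ·
    · · · · · · · · · ·
    · · · · · · · · · ·

Final: 84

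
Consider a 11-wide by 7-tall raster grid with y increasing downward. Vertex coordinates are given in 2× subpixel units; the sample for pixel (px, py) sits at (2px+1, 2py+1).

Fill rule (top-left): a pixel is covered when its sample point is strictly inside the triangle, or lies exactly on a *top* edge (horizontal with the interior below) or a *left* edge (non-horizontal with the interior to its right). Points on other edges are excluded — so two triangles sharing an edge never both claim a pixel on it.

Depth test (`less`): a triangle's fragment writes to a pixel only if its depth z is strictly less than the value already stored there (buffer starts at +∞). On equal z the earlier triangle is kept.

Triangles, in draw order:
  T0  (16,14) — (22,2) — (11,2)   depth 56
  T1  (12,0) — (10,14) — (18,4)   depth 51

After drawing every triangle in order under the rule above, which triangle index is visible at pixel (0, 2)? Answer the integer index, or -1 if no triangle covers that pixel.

T0:
  2·area = 132  (B↔C swapped to make it positive)
  edge (16, 14)→(11, 2): d=(-5,-12) top-left  bias=+0
  edge (11, 2)→(22, 2): d=(11,0) top-left  bias=+0
  edge (22, 2)→(16, 14): d=(-6,12) right/bottom  bias=-1
    (6,1)@(13, 3): e=[19,11,102] → #
    (7,1)@(15, 3): e=[43,11,78] → #
    (8,1)@(17, 3): e=[67,11,54] → #
    (9,1)@(19, 3): e=[91,11,30] → #
    (10,1)@(21, 3): e=[115,11,6] → #
    (6,2)@(13, 5): e=[9,33,90] → #
    (10,2)@(21, 5): e=[105,33,-6] → ·
    (6,3)@(13, 7): e=[-1,55,78] → ·
    (7,3)@(15, 7): e=[23,55,54] → #
    (10,3)@(21, 7): e=[95,55,-18] → ·
    (7,4)@(15, 9): e=[13,77,42] → #
    (9,4)@(19, 9): e=[61,77,-6] → ·
  covered (16 px):
    · · · · · · · · · · ·
    · · · · · · # # # # #
    · · · · · · # # # # ·
    · · · · · · · # # # ·
    · · · · · · · # # · ·
    · · · · · · · # # · ·
    · · · · · · · · · · ·
T1:
  2·area = 92  (B↔C swapped to make it positive)
  edge (12, 0)→(18, 4): d=(6,4) right/bottom  bias=-1
  edge (18, 4)→(10, 14): d=(-8,10) right/bottom  bias=-1
  edge (10, 14)→(12, 0): d=(2,-14) top-left  bias=+0
    (6,0)@(13, 1): e=[2,74,16] → #
    (7,0)@(15, 1): e=[-6,54,44] → ·
    (6,1)@(13, 3): e=[14,58,20] → #
    (7,1)@(15, 3): e=[6,38,48] → #
    (8,1)@(17, 3): e=[-2,18,76] → ·
    (6,2)@(13, 5): e=[26,42,24] → #
    (8,2)@(17, 5): e=[10,2,80] → #
    (9,2)@(19, 5): e=[2,-18,108] → ·
    (5,3)@(11, 7): e=[46,46,0] → #  [on edge]
    (8,3)@(17, 7): e=[22,-14,84] → ·
    (5,4)@(11, 9): e=[58,30,4] → #
    (7,4)@(15, 9): e=[42,-10,60] → ·
  covered (12 px):
    · · · · · · # · · · ·
    · · · · · · # # · · ·
    · · · · · · # # # · ·
    · · · · · # # # · · ·
    · · · · · # # · · · ·
    · · · · · # · · · · ·
    · · · · · · · · · · ·

Z-buffer (winner per pixel, '.' = empty):
  . . . . . . 1 . . . .
  . . . . . . 1 1 0 0 0
  . . . . . . 1 1 1 0 .
  . . . . . 1 1 1 0 0 .
  . . . . . 1 1 0 0 . .
  . . . . . 1 . 0 0 . .
  . . . . . . . . . . .

Answer: -1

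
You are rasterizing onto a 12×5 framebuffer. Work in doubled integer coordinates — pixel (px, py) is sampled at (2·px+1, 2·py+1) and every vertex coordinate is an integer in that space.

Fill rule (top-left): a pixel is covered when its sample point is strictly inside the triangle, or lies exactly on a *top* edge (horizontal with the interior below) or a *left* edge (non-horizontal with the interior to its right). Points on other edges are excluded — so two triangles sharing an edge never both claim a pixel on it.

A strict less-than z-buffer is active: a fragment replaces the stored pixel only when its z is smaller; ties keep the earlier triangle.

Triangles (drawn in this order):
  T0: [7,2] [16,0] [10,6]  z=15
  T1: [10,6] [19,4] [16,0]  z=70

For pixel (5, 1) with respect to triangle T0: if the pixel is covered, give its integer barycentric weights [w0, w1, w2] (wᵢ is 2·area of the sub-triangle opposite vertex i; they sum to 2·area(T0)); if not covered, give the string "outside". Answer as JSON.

T0:
  2·area = 42
  edge (7, 2)→(16, 0): d=(9,-2) top-left  bias=+0
  edge (16, 0)→(10, 6): d=(-6,6) right/bottom  bias=-1
  edge (10, 6)→(7, 2): d=(-3,-4) top-left  bias=+0
    (6,0)@(13, 1): e=[3,12,27] → #
    (7,0)@(15, 1): e=[7,0,35] → ·  [on edge]
    (4,1)@(9, 3): e=[13,24,5] → #
    (5,1)@(11, 3): e=[17,12,13] → #
    (6,1)@(13, 3): e=[21,0,21] → ·  [on edge]
    (4,2)@(9, 5): e=[31,12,-1] → ·
    (5,2)@(11, 5): e=[35,0,7] → ·  [on edge]
    (4,3)@(9, 7): e=[49,0,-7] → ·  [on edge]
    (3,4)@(7, 9): e=[63,0,-21] → ·  [on edge]
  covered (3 px):
    · · · · · · # · · · · ·
    · · · · # # · · · · · ·
    · · · · · · · · · · · ·
    · · · · · · · · · · · ·
    · · · · · · · · · · · ·
T1:
  2·area = 42  (B↔C swapped to make it positive)
  edge (10, 6)→(16, 0): d=(6,-6) top-left  bias=+0
  edge (16, 0)→(19, 4): d=(3,4) right/bottom  bias=-1
  edge (19, 4)→(10, 6): d=(-9,2) right/bottom  bias=-1
    (7,0)@(15, 1): e=[0,7,35] → #  [on edge]
    (8,0)@(17, 1): e=[12,-1,31] → ·
    (6,1)@(13, 3): e=[0,21,21] → #  [on edge]
    (8,1)@(17, 3): e=[24,5,13] → #
    (9,1)@(19, 3): e=[36,-3,9] → ·
    (5,2)@(11, 5): e=[0,35,7] → #  [on edge]
    (7,2)@(15, 5): e=[24,19,-1] → ·
    (8,2)@(17, 5): e=[36,11,-5] → ·
    (4,3)@(9, 7): e=[0,49,-7] → ·  [on edge]
    (5,3)@(11, 7): e=[12,41,-11] → ·
    (6,3)@(13, 7): e=[24,33,-15] → ·
    (3,4)@(7, 9): e=[0,63,-21] → ·  [on edge]
  covered (6 px):
    · · · · · · · # · · · ·
    · · · · · · # # # · · ·
    · · · · · # # · · · · ·
    · · · · · · · · · · · ·
    · · · · · · · · · · · ·

Answer: [12,13,17]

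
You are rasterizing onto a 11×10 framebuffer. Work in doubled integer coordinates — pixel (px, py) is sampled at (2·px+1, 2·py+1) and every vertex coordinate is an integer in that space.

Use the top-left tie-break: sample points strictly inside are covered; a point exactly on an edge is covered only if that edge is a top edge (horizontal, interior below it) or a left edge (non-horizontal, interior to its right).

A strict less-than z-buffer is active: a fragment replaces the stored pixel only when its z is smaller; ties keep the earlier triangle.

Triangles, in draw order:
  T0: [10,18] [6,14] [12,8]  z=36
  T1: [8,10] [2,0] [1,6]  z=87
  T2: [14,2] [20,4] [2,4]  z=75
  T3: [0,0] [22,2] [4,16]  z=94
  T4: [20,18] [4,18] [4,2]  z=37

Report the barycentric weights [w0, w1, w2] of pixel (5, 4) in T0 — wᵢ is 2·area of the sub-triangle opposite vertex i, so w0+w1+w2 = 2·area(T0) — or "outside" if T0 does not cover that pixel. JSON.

T0:
  2·area = 48
  edge (10, 18)→(6, 14): d=(-4,-4) top-left  bias=+0
  edge (6, 14)→(12, 8): d=(6,-6) top-left  bias=+0
  edge (12, 8)→(10, 18): d=(-2,10) right/bottom  bias=-1
    (9,0)@(19, 1): e=[104,0,-56] → ·  [on edge]
    (6,1)@(13, 3): e=[72,-24,0] → ·  [on edge]
    (8,1)@(17, 3): e=[88,0,-40] → ·  [on edge]
    (7,2)@(15, 5): e=[72,0,-24] → ·  [on edge]
    (6,3)@(13, 7): e=[56,0,-8] → ·  [on edge]
    (0,4)@(1, 9): e=[0,-60,108] → ·  [on edge]
    (5,4)@(11, 9): e=[40,0,8] → █  [on edge]
    (6,4)@(13, 9): e=[48,12,-12] → ·
    (1,5)@(3, 11): e=[0,-36,84] → ·  [on edge]
    (4,5)@(9, 11): e=[24,0,24] → █  [on edge]
    (6,5)@(13, 11): e=[40,24,-16] → ·
    (2,6)@(5, 13): e=[0,-12,60] → ·  [on edge]
    (3,6)@(7, 13): e=[8,0,40] → █  [on edge]
    (5,6)@(11, 13): e=[24,24,0] → ·  [on edge]
    (2,7)@(5, 15): e=[-8,0,56] → ·  [on edge]
    (3,7)@(7, 15): e=[0,12,36] → █  [on edge]
    (1,8)@(3, 17): e=[-24,0,72] → ·  [on edge]
    (4,8)@(9, 17): e=[0,36,12] → █  [on edge]
    (0,9)@(1, 19): e=[-40,0,88] → ·  [on edge]
    (5,9)@(11, 19): e=[0,60,-12] → ·  [on edge]
  covered (8 px):
    · · · · · · · · · · ·
    · · · · · · · · · · ·
    · · · · · · · · · · ·
    · · · · · · · · · · ·
    · · · · · █ · · · · ·
    · · · · █ █ · · · · ·
    · · · █ █ · · · · · ·
    · · · █ █ · · · · · ·
    · · · · █ · · · · · ·
    · · · · · · · · · · ·
T1:
  2·area = 46  (B↔C swapped to make it positive)
  edge (8, 10)→(1, 6): d=(-7,-4) top-left  bias=+0
  edge (1, 6)→(2, 0): d=(1,-6) top-left  bias=+0
  edge (2, 0)→(8, 10): d=(6,10) right/bottom  bias=-1
    (1,1)@(3, 3): e=[29,9,8] → █
    (2,1)@(5, 3): e=[37,21,-12] → ·
    (1,2)@(3, 5): e=[15,11,20] → █
    (2,2)@(5, 5): e=[23,23,0] → ·  [on edge]
    (1,3)@(3, 7): e=[1,13,32] → █
    (2,3)@(5, 7): e=[9,25,12] → █
    (3,3)@(7, 7): e=[17,37,-8] → ·
    (1,4)@(3, 9): e=[-13,15,44] → ·
    (2,4)@(5, 9): e=[-5,27,24] → ·
    (3,4)@(7, 9): e=[3,39,4] → █
    (4,4)@(9, 9): e=[11,51,-16] → ·
    (3,5)@(7, 11): e=[-11,41,16] → ·
    (5,7)@(11, 15): e=[-23,69,0] → ·  [on edge]
  covered (5 px):
    · · · · · · · · · · ·
    · █ · · · · · · · · ·
    · █ · · · · · · · · ·
    · █ █ · · · · · · · ·
    · · · █ · · · · · · ·
    · · · · · · · · · · ·
    · · · · · · · · · · ·
    · · · · · · · · · · ·
    · · · · · · · · · · ·
    · · · · · · · · · · ·
T2:
  2·area = 36
  edge (14, 2)→(20, 4): d=(6,2) right/bottom  bias=-1
  edge (20, 4)→(2, 4): d=(-18,0) right/bottom  bias=-1
  edge (2, 4)→(14, 2): d=(12,-2) top-left  bias=+0
    (5,0)@(11, 1): e=[0,54,-18] → ·  [on edge]
    (4,1)@(9, 3): e=[16,18,2] → █
    (5,1)@(11, 3): e=[12,18,6] → █
    (6,1)@(13, 3): e=[8,18,10] → █
    (7,1)@(15, 3): e=[4,18,14] → █
    (8,1)@(17, 3): e=[0,18,18] → ·  [on edge]
    (4,2)@(9, 5): e=[28,-18,26] → ·
    (5,2)@(11, 5): e=[24,-18,30] → ·
    (6,2)@(13, 5): e=[20,-18,34] → ·
    (7,2)@(15, 5): e=[16,-18,38] → ·
  covered (4 px):
    · · · · · · · · · · ·
    · · · · █ █ █ █ · · ·
    · · · · · · · · · · ·
    · · · · · · · · · · ·
    · · · · · · · · · · ·
    · · · · · · · · · · ·
    · · · · · · · · · · ·
    · · · · · · · · · · ·
    · · · · · · · · · · ·
    · · · · · · · · · · ·
T3:
  2·area = 344
  edge (0, 0)→(22, 2): d=(22,2) right/bottom  bias=-1
  edge (22, 2)→(4, 16): d=(-18,14) right/bottom  bias=-1
  edge (4, 16)→(0, 0): d=(-4,-16) top-left  bias=+0
    (0,0)@(1, 1): e=[20,312,12] → █
    (1,0)@(3, 1): e=[16,284,44] → █
    (2,0)@(5, 1): e=[12,256,76] → █
    (3,0)@(7, 1): e=[8,228,108] → █
    (4,0)@(9, 1): e=[4,200,140] → █
    (5,0)@(11, 1): e=[0,172,172] → ·  [on edge]
    (0,1)@(1, 3): e=[64,276,4] → █
    (5,1)@(11, 3): e=[44,136,164] → █
    (6,1)@(13, 3): e=[40,108,196] → █
    (7,1)@(15, 3): e=[36,80,228] → █
    (8,1)@(17, 3): e=[32,52,260] → █
    (9,1)@(19, 3): e=[28,24,292] → █
    (6,4)@(13, 9): e=[172,0,172] → ·  [on edge]
  covered (42 px):
    █ █ █ █ █ · · · · · ·
    █ █ █ █ █ █ █ █ █ █ ·
    · █ █ █ █ █ █ █ █ · ·
    · █ █ █ █ █ █ █ · · ·
    · █ █ █ █ █ · · · · ·
    · █ █ █ █ · · · · · ·
    · · █ █ · · · · · · ·
    · · █ · · · · · · · ·
    · · · · · · · · · · ·
    · · · · · · · · · · ·
T4:
  2·area = 256
  edge (20, 18)→(4, 18): d=(-16,0) right/bottom  bias=-1
  edge (4, 18)→(4, 2): d=(0,-16) top-left  bias=+0
  edge (4, 2)→(20, 18): d=(16,16) right/bottom  bias=-1
    (1,0)@(3, 1): e=[272,-16,0] → ·  [on edge]
    (2,1)@(5, 3): e=[240,16,0] → ·  [on edge]
    (2,2)@(5, 5): e=[208,16,32] → █
    (3,2)@(7, 5): e=[208,48,0] → ·  [on edge]
    (2,3)@(5, 7): e=[176,16,64] → █
    (3,3)@(7, 7): e=[176,48,32] → █
    (4,3)@(9, 7): e=[176,80,0] → ·  [on edge]
    (2,4)@(5, 9): e=[144,16,96] → █
    (4,4)@(9, 9): e=[144,80,32] → █
    (5,4)@(11, 9): e=[144,112,0] → ·  [on edge]
    (2,5)@(5, 11): e=[112,16,128] → █
    (5,5)@(11, 11): e=[112,112,32] → █
    (6,5)@(13, 11): e=[112,144,0] → ·  [on edge]
    (7,6)@(15, 13): e=[80,176,0] → ·  [on edge]
    (8,7)@(17, 15): e=[48,208,0] → ·  [on edge]
    (9,8)@(19, 17): e=[16,240,0] → ·  [on edge]
    (10,9)@(21, 19): e=[-16,272,0] → ·  [on edge]
  covered (28 px):
    · · · · · · · · · · ·
    · · · · · · · · · · ·
    · · █ · · · · · · · ·
    · · █ █ · · · · · · ·
    · · █ █ █ · · · · · ·
    · · █ █ █ █ · · · · ·
    · · █ █ █ █ █ · · · ·
    · · █ █ █ █ █ █ · · ·
    · · █ █ █ █ █ █ █ · ·
    · · · · · · · · · · ·

Answer: [0,8,40]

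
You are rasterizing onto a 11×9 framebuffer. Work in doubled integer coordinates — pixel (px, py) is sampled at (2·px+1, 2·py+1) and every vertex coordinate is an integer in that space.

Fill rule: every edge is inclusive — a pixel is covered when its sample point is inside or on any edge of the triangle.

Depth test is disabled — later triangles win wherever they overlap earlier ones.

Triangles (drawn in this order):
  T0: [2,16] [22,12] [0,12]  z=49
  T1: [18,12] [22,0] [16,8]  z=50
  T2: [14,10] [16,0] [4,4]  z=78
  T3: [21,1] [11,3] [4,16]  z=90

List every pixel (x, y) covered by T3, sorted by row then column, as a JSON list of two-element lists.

T0:
  2·area = 88  (B↔C swapped to make it positive)
  edge (2, 16)→(0, 12): d=(-2,-4) inclusive
  edge (0, 12)→(22, 12): d=(22,0) inclusive
  edge (22, 12)→(2, 16): d=(-20,4) inclusive
    (0,6)@(1, 13): e=[2,22,64] → X
    (1,6)@(3, 13): e=[10,22,56] → X
    (2,6)@(5, 13): e=[18,22,48] → X
    (3,6)@(7, 13): e=[26,22,40] → X
    (4,6)@(9, 13): e=[34,22,32] → X
    (5,6)@(11, 13): e=[42,22,24] → X
    (6,6)@(13, 13): e=[50,22,16] → X
    (7,6)@(15, 13): e=[58,22,8] → X
    (8,6)@(17, 13): e=[66,22,0] → X  [on edge]
    (9,6)@(19, 13): e=[74,22,-8] → .
    (0,7)@(1, 15): e=[-2,66,24] → .
    (1,7)@(3, 15): e=[6,66,16] → X
    (3,7)@(7, 15): e=[22,66,0] → X  [on edge]
  covered (12 px):
    . . . . . . . . . . .
    . . . . . . . . . . .
    . . . . . . . . . . .
    . . . . . . . . . . .
    . . . . . . . . . . .
    . . . . . . . . . . .
    X X X X X X X X X . .
    . X X X . . . . . . .
    . . . . . . . . . . .
T1:
  2·area = 40  (B↔C swapped to make it positive)
  edge (18, 12)→(16, 8): d=(-2,-4) inclusive
  edge (16, 8)→(22, 0): d=(6,-8) inclusive
  edge (22, 0)→(18, 12): d=(-4,12) inclusive
    (10,1)@(21, 3): e=[30,10,0] → X  [on edge]
    (9,2)@(19, 5): e=[18,6,16] → X
    (10,2)@(21, 5): e=[26,22,-8] → .
    (8,3)@(17, 7): e=[6,2,32] → X
    (10,3)@(21, 7): e=[22,34,-16] → .
    (8,4)@(17, 9): e=[2,14,24] → X
    (9,4)@(19, 9): e=[10,30,0] → X  [on edge]
    (10,4)@(21, 9): e=[18,46,-24] → .
    (8,5)@(17, 11): e=[-2,26,16] → .
    (9,5)@(19, 11): e=[6,42,-8] → .
    (8,7)@(17, 15): e=[-10,50,0] → .  [on edge]
  covered (6 px):
    . . . . . . . . . . .
    . . . . . . . . . . X
    . . . . . . . . . X .
    . . . . . . . . X X .
    . . . . . . . . X X .
    . . . . . . . . . . .
    . . . . . . . . . . .
    . . . . . . . . . . .
    . . . . . . . . . . .
T2:
  2·area = 112  (B↔C swapped to make it positive)
  edge (14, 10)→(4, 4): d=(-10,-6) inclusive
  edge (4, 4)→(16, 0): d=(12,-4) inclusive
  edge (16, 0)→(14, 10): d=(-2,10) inclusive
    (6,0)@(13, 1): e=[84,0,28] → X  [on edge]
    (7,0)@(15, 1): e=[96,8,8] → X
    (8,0)@(17, 1): e=[108,16,-12] → .
    (3,1)@(7, 3): e=[28,0,84] → X  [on edge]
    (4,1)@(9, 3): e=[40,8,64] → X
    (5,1)@(11, 3): e=[52,16,44] → X
    (8,1)@(17, 3): e=[88,40,-16] → .
    (0,2)@(1, 5): e=[-28,0,140] → .  [on edge]
    (3,2)@(7, 5): e=[8,24,80] → X
    (7,2)@(15, 5): e=[56,56,0] → X  [on edge]
    (8,2)@(17, 5): e=[68,64,-20] → .
    (3,3)@(7, 7): e=[-12,48,76] → .
    (4,3)@(9, 7): e=[0,56,56] → X  [on edge]
    (9,6)@(19, 13): e=[0,168,-56] → .  [on edge]
    (6,7)@(13, 15): e=[-56,168,0] → .  [on edge]
  covered (16 px):
    . . . . . . X X . . .
    . . . X X X X X . . .
    . . . X X X X X . . .
    . . . . X X X . . . .
    . . . . . . X . . . .
    . . . . . . . . . . .
    . . . . . . . . . . .
    . . . . . . . . . . .
    . . . . . . . . . . .
T3:
  2·area = 116  (B↔C swapped to make it positive)
  edge (21, 1)→(4, 16): d=(-17,15) inclusive
  edge (4, 16)→(11, 3): d=(7,-13) inclusive
  edge (11, 3)→(21, 1): d=(10,-2) inclusive
    (10,0)@(21, 1): e=[0,116,0] → X  [on edge]
    (5,1)@(11, 3): e=[116,0,0] → X  [on edge]
    (6,1)@(13, 3): e=[86,26,4] → X
    (7,1)@(15, 3): e=[56,52,8] → X
    (8,1)@(17, 3): e=[26,78,12] → X
    (9,1)@(19, 3): e=[-4,104,16] → .
    (10,1)@(21, 3): e=[-34,130,20] → .
    (0,2)@(1, 5): e=[232,-116,0] → .  [on edge]
    (5,2)@(11, 5): e=[82,14,20] → X
    (8,2)@(17, 5): e=[-8,92,32] → .
    (4,3)@(9, 7): e=[78,2,36] → X
    (7,3)@(15, 7): e=[-12,80,48] → .
  covered (17 px):
    . . . . . . . . . . X
    . . . . . X X X X . .
    . . . . . X X X . . .
    . . . . X X X . . . .
    . . . . X X . . . . .
    . . . X X . . . . . .
    . . . X . . . . . . .
    . . X . . . . . . . .
    . . . . . . . . . . .

Answer: [[10,0],[5,1],[6,1],[7,1],[8,1],[5,2],[6,2],[7,2],[4,3],[5,3],[6,3],[4,4],[5,4],[3,5],[4,5],[3,6],[2,7]]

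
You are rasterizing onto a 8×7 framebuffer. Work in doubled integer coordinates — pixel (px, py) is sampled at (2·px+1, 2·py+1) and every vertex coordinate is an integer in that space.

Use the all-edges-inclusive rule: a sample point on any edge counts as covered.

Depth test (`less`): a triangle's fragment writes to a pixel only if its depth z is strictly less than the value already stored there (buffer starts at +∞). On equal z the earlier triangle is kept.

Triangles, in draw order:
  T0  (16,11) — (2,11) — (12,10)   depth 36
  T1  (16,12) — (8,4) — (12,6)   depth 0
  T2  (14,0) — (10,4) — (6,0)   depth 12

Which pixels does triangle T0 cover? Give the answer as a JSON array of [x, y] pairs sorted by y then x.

T0:
  2·area = 14
  edge (16, 11)→(2, 11): d=(-14,0) inclusive
  edge (2, 11)→(12, 10): d=(10,-1) inclusive
  edge (12, 10)→(16, 11): d=(4,1) inclusive
    (0,5)@(1, 11): e=[0,-1,15] → .  [on edge]
    (1,5)@(3, 11): e=[0,1,13] → X  [on edge]
    (2,5)@(5, 11): e=[0,3,11] → X  [on edge]
    (3,5)@(7, 11): e=[0,5,9] → X  [on edge]
    (4,5)@(9, 11): e=[0,7,7] → X  [on edge]
    (5,5)@(11, 11): e=[0,9,5] → X  [on edge]
    (6,5)@(13, 11): e=[0,11,3] → X  [on edge]
    (7,5)@(15, 11): e=[0,13,1] → X  [on edge]
    (1,6)@(3, 13): e=[-28,21,21] → .
    (2,6)@(5, 13): e=[-28,23,19] → .
    (3,6)@(7, 13): e=[-28,25,17] → .
    (4,6)@(9, 13): e=[-28,27,15] → .
  covered (7 px):
    . . . . . . . .
    . . . . . . . .
    . . . . . . . .
    . . . . . . . .
    . . . . . . . .
    . X X X X X X X
    . . . . . . . .
T1:
  2·area = 16
  edge (16, 12)→(8, 4): d=(-8,-8) inclusive
  edge (8, 4)→(12, 6): d=(4,2) inclusive
  edge (12, 6)→(16, 12): d=(4,6) inclusive
    (2,0)@(5, 1): e=[0,-6,22] → .  [on edge]
    (3,1)@(7, 3): e=[0,-2,18] → .  [on edge]
    (4,2)@(9, 5): e=[0,2,14] → X  [on edge]
    (5,2)@(11, 5): e=[16,-2,2] → .
    (4,3)@(9, 7): e=[-16,10,22] → .
    (5,3)@(11, 7): e=[0,6,10] → X  [on edge]
    (6,3)@(13, 7): e=[16,2,-2] → .
    (5,4)@(11, 9): e=[-16,14,18] → .
    (6,4)@(13, 9): e=[0,10,6] → X  [on edge]
    (7,4)@(15, 9): e=[16,6,-6] → .
    (6,5)@(13, 11): e=[-16,18,14] → .
    (7,5)@(15, 11): e=[0,14,2] → X  [on edge]
  covered (4 px):
    . . . . . . . .
    . . . . . . . .
    . . . . X . . .
    . . . . . X . .
    . . . . . . X .
    . . . . . . . X
    . . . . . . . .
T2:
  2·area = 32
  edge (14, 0)→(10, 4): d=(-4,4) inclusive
  edge (10, 4)→(6, 0): d=(-4,-4) inclusive
  edge (6, 0)→(14, 0): d=(8,0) inclusive
    (3,0)@(7, 1): e=[24,0,8] → X  [on edge]
    (4,0)@(9, 1): e=[16,8,8] → X
    (5,0)@(11, 1): e=[8,16,8] → X
    (6,0)@(13, 1): e=[0,24,8] → X  [on edge]
    (7,0)@(15, 1): e=[-8,32,8] → .
    (3,1)@(7, 3): e=[16,-8,24] → .
    (4,1)@(9, 3): e=[8,0,24] → X  [on edge]
    (5,1)@(11, 3): e=[0,8,24] → X  [on edge]
    (6,1)@(13, 3): e=[-8,16,24] → .
    (4,2)@(9, 5): e=[0,-8,40] → .  [on edge]
    (5,2)@(11, 5): e=[-8,0,40] → .  [on edge]
    (3,3)@(7, 7): e=[0,-24,56] → .  [on edge]
    (6,3)@(13, 7): e=[-24,0,56] → .  [on edge]
    (2,4)@(5, 9): e=[0,-40,72] → .  [on edge]
    (7,4)@(15, 9): e=[-40,0,72] → .  [on edge]
    (1,5)@(3, 11): e=[0,-56,88] → .  [on edge]
    (0,6)@(1, 13): e=[0,-72,104] → .  [on edge]
  covered (6 px):
    . . . X X X X .
    . . . . X X . .
    . . . . . . . .
    . . . . . . . .
    . . . . . . . .
    . . . . . . . .
    . . . . . . . .

Answer: [[1,5],[2,5],[3,5],[4,5],[5,5],[6,5],[7,5]]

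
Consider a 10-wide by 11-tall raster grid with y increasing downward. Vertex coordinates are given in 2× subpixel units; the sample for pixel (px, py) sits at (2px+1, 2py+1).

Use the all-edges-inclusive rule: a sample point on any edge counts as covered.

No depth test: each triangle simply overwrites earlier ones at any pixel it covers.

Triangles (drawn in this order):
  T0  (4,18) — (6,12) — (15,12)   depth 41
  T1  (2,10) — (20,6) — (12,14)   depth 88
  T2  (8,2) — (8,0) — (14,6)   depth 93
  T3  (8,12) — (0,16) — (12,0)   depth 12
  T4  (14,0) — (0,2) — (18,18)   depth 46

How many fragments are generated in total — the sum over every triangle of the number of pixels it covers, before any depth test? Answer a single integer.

T0:
  2·area = 54
  edge (4, 18)→(6, 12): d=(2,-6) inclusive
  edge (6, 12)→(15, 12): d=(9,0) inclusive
  edge (15, 12)→(4, 18): d=(-11,6) inclusive
    (4,1)@(9, 3): e=[0,-81,135] → .  [on edge]
    (3,4)@(7, 9): e=[0,-27,81] → .  [on edge]
    (3,6)@(7, 13): e=[8,9,37] → X
    (4,6)@(9, 13): e=[20,9,25] → X
    (5,6)@(11, 13): e=[32,9,13] → X
    (6,6)@(13, 13): e=[44,9,1] → X
    (7,6)@(15, 13): e=[56,9,-11] → .
    (2,7)@(5, 15): e=[0,27,27] → X  [on edge]
    (5,7)@(11, 15): e=[36,27,-9] → .
    (6,7)@(13, 15): e=[48,27,-21] → .
    (2,8)@(5, 17): e=[4,45,5] → X
    (3,8)@(7, 17): e=[16,45,-7] → .
    (1,10)@(3, 21): e=[0,81,-27] → .  [on edge]
  covered (8 px):
    . . . . . . . . . .
    . . . . . . . . . .
    . . . . . . . . . .
    . . . . . . . . . .
    . . . . . . . . . .
    . . . . . . . . . .
    . . . X X X X . . .
    . . X X X . . . . .
    . . X . . . . . . .
    . . . . . . . . . .
    . . . . . . . . . .
T1:
  2·area = 112
  edge (2, 10)→(20, 6): d=(18,-4) inclusive
  edge (20, 6)→(12, 14): d=(-8,8) inclusive
  edge (12, 14)→(2, 10): d=(-10,-4) inclusive
    (8,3)@(17, 7): e=[6,16,90] → X
    (9,3)@(19, 7): e=[14,0,98] → X  [on edge]
    (3,4)@(7, 9): e=[2,80,30] → X
    (4,4)@(9, 9): e=[10,64,38] → X
    (5,4)@(11, 9): e=[18,48,46] → X
    (6,4)@(13, 9): e=[26,32,54] → X
    (7,4)@(15, 9): e=[34,16,62] → X
    (8,4)@(17, 9): e=[42,0,70] → X  [on edge]
    (9,4)@(19, 9): e=[50,-16,78] → .
    (2,5)@(5, 11): e=[30,80,2] → X
    (7,5)@(15, 11): e=[70,0,42] → X  [on edge]
    (8,5)@(17, 11): e=[78,-16,50] → .
    (6,6)@(13, 13): e=[98,0,14] → X  [on edge]
    (5,7)@(11, 15): e=[126,0,-14] → .  [on edge]
    (4,8)@(9, 17): e=[154,0,-42] → .  [on edge]
    (3,9)@(7, 19): e=[182,0,-70] → .  [on edge]
    (2,10)@(5, 21): e=[210,0,-98] → .  [on edge]
  covered (16 px):
    . . . . . . . . . .
    . . . . . . . . . .
    . . . . . . . . . .
    . . . . . . . . X X
    . . . X X X X X X .
    . . X X X X X X . .
    . . . . . X X . . .
    . . . . . . . . . .
    . . . . . . . . . .
    . . . . . . . . . .
    . . . . . . . . . .
T2:
  2·area = 12
  edge (8, 2)→(8, 0): d=(0,-2) inclusive
  edge (8, 0)→(14, 6): d=(6,6) inclusive
  edge (14, 6)→(8, 2): d=(-6,-4) inclusive
    (4,0)@(9, 1): e=[2,0,10] → X  [on edge]
    (5,0)@(11, 1): e=[6,-12,18] → .
    (4,1)@(9, 3): e=[2,12,-2] → .
    (5,1)@(11, 3): e=[6,0,6] → X  [on edge]
    (6,1)@(13, 3): e=[10,-12,14] → .
    (5,2)@(11, 5): e=[6,12,-6] → .
    (6,2)@(13, 5): e=[10,0,2] → X  [on edge]
    (7,2)@(15, 5): e=[14,-12,10] → .
    (6,3)@(13, 7): e=[10,12,-10] → .
    (7,3)@(15, 7): e=[14,0,-2] → .  [on edge]
    (8,4)@(17, 9): e=[18,0,-6] → .  [on edge]
    (9,5)@(19, 11): e=[22,0,-10] → .  [on edge]
  covered (3 px):
    . . . . X . . . . .
    . . . . . X . . . .
    . . . . . . X . . .
    . . . . . . . . . .
    . . . . . . . . . .
    . . . . . . . . . .
    . . . . . . . . . .
    . . . . . . . . . .
    . . . . . . . . . .
    . . . . . . . . . .
    . . . . . . . . . .
T3:
  2·area = 80
  edge (8, 12)→(0, 16): d=(-8,4) inclusive
  edge (0, 16)→(12, 0): d=(12,-16) inclusive
  edge (12, 0)→(8, 12): d=(-4,12) inclusive
    (5,1)@(11, 3): e=[60,20,0] → X  [on edge]
    (6,1)@(13, 3): e=[52,52,-24] → .
    (4,2)@(9, 5): e=[52,12,16] → X
    (5,2)@(11, 5): e=[44,44,-8] → .
    (3,3)@(7, 7): e=[44,4,32] → X
    (5,3)@(11, 7): e=[28,68,-16] → .
    (3,4)@(7, 9): e=[28,28,24] → X
    (4,4)@(9, 9): e=[20,60,0] → X  [on edge]
    (5,4)@(11, 9): e=[12,92,-24] → .
    (2,5)@(5, 11): e=[20,20,40] → X
    (4,5)@(9, 11): e=[4,84,-8] → .
    (1,6)@(3, 13): e=[12,12,56] → X
    (3,7)@(7, 15): e=[-20,100,0] → .  [on edge]
    (2,10)@(5, 21): e=[-60,140,0] → .  [on edge]
  covered (11 px):
    . . . . . . . . . .
    . . . . . X . . . .
    . . . . X . . . . .
    . . . X X . . . . .
    . . . X X . . . . .
    . . X X . . . . . .
    . X X . . . . . . .
    X . . . . . . . . .
    . . . . . . . . . .
    . . . . . . . . . .
    . . . . . . . . . .
T4:
  2·area = 260  (B↔C swapped to make it positive)
  edge (14, 0)→(18, 18): d=(4,18) inclusive
  edge (18, 18)→(0, 2): d=(-18,-16) inclusive
  edge (0, 2)→(14, 0): d=(14,-2) inclusive
    (3,0)@(7, 1): e=[130,130,0] → X  [on edge]
    (4,0)@(9, 1): e=[94,162,4] → X
    (5,0)@(11, 1): e=[58,194,8] → X
    (6,0)@(13, 1): e=[22,226,12] → X
    (7,0)@(15, 1): e=[-14,258,16] → .
    (1,1)@(3, 3): e=[210,30,20] → X
    (2,1)@(5, 3): e=[174,62,24] → X
    (7,1)@(15, 3): e=[-6,222,44] → .
    (1,2)@(3, 5): e=[218,-6,48] → .
    (2,2)@(5, 5): e=[182,26,52] → X
    (7,2)@(15, 5): e=[2,186,72] → X
    (8,2)@(17, 5): e=[-34,218,76] → .
  covered (33 px):
    . . . X X X X . . .
    . X X X X X X . . .
    . . X X X X X X . .
    . . . X X X X X . .
    . . . . X X X X . .
    . . . . . X X X . .
    . . . . . . X X . .
    . . . . . . . X X .
    . . . . . . . . X .
    . . . . . . . . . .
    . . . . . . . . . .

Result: 71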